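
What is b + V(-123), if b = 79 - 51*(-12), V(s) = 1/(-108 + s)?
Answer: 159620/231 ≈ 691.00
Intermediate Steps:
b = 691 (b = 79 + 612 = 691)
b + V(-123) = 691 + 1/(-108 - 123) = 691 + 1/(-231) = 691 - 1/231 = 159620/231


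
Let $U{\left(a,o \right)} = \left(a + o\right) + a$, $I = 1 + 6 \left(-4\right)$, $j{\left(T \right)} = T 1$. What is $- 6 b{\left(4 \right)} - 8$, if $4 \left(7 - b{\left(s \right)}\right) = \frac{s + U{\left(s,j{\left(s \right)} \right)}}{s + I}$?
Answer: $- \frac{974}{19} \approx -51.263$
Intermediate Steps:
$j{\left(T \right)} = T$
$I = -23$ ($I = 1 - 24 = -23$)
$U{\left(a,o \right)} = o + 2 a$
$b{\left(s \right)} = 7 - \frac{s}{-23 + s}$ ($b{\left(s \right)} = 7 - \frac{\left(s + \left(s + 2 s\right)\right) \frac{1}{s - 23}}{4} = 7 - \frac{\left(s + 3 s\right) \frac{1}{-23 + s}}{4} = 7 - \frac{4 s \frac{1}{-23 + s}}{4} = 7 - \frac{s}{-23 + s}$)
$- 6 b{\left(4 \right)} - 8 = - 6 \frac{-161 + 6 \cdot 4}{-23 + 4} - 8 = - 6 \frac{-161 + 24}{-19} - 8 = - 6 \left(\left(- \frac{1}{19}\right) \left(-137\right)\right) - 8 = \left(-6\right) \frac{137}{19} - 8 = - \frac{822}{19} - 8 = - \frac{974}{19}$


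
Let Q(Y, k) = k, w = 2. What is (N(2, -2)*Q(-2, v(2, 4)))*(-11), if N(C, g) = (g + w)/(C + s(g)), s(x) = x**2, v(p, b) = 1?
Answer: 0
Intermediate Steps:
N(C, g) = (2 + g)/(C + g**2) (N(C, g) = (g + 2)/(C + g**2) = (2 + g)/(C + g**2))
(N(2, -2)*Q(-2, v(2, 4)))*(-11) = (((2 - 2)/(2 + (-2)**2))*1)*(-11) = ((0/(2 + 4))*1)*(-11) = ((0/6)*1)*(-11) = (((1/6)*0)*1)*(-11) = (0*1)*(-11) = 0*(-11) = 0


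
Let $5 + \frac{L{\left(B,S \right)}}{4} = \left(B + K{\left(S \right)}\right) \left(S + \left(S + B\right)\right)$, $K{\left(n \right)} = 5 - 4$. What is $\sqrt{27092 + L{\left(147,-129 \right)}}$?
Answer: $4 i \sqrt{2415} \approx 196.57 i$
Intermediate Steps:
$K{\left(n \right)} = 1$
$L{\left(B,S \right)} = -20 + 4 \left(1 + B\right) \left(B + 2 S\right)$ ($L{\left(B,S \right)} = -20 + 4 \left(B + 1\right) \left(S + \left(S + B\right)\right) = -20 + 4 \left(1 + B\right) \left(S + \left(B + S\right)\right) = -20 + 4 \left(1 + B\right) \left(B + 2 S\right)$)
$\sqrt{27092 + L{\left(147,-129 \right)}} = \sqrt{27092 + \left(-20 + 4 \cdot 147 + 4 \cdot 147^{2} + 8 \left(-129\right) + 8 \cdot 147 \left(-129\right)\right)} = \sqrt{27092 - 65732} = \sqrt{-38640} = 4 i \sqrt{2415}$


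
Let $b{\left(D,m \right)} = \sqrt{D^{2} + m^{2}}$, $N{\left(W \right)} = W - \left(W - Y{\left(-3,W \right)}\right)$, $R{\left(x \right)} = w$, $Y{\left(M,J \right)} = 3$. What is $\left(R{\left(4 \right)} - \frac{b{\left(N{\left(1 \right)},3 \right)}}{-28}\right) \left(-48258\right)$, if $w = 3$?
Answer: $-144774 - \frac{10341 \sqrt{2}}{2} \approx -1.5209 \cdot 10^{5}$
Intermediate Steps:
$R{\left(x \right)} = 3$
$N{\left(W \right)} = 3$ ($N{\left(W \right)} = W - \left(-3 + W\right) = 3$)
$\left(R{\left(4 \right)} - \frac{b{\left(N{\left(1 \right)},3 \right)}}{-28}\right) \left(-48258\right) = \left(3 - \frac{\sqrt{3^{2} + 3^{2}}}{-28}\right) \left(-48258\right) = \left(3 - \sqrt{9 + 9} \left(- \frac{1}{28}\right)\right) \left(-48258\right) = \left(3 - \sqrt{18} \left(- \frac{1}{28}\right)\right) \left(-48258\right) = \left(3 - 3 \sqrt{2} \left(- \frac{1}{28}\right)\right) \left(-48258\right) = \left(3 - - \frac{3 \sqrt{2}}{28}\right) \left(-48258\right) = \left(3 + \frac{3 \sqrt{2}}{28}\right) \left(-48258\right) = -144774 - \frac{10341 \sqrt{2}}{2}$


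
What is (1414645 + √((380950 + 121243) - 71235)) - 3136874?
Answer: -1722229 + √430958 ≈ -1.7216e+6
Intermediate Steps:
(1414645 + √((380950 + 121243) - 71235)) - 3136874 = (1414645 + √(502193 - 71235)) - 3136874 = (1414645 + √430958) - 3136874 = -1722229 + √430958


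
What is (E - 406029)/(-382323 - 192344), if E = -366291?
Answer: 772320/574667 ≈ 1.3439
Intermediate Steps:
(E - 406029)/(-382323 - 192344) = (-366291 - 406029)/(-382323 - 192344) = -772320/(-574667) = -772320*(-1/574667) = 772320/574667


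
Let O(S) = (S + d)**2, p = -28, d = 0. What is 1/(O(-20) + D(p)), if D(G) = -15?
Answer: 1/385 ≈ 0.0025974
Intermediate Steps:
O(S) = S**2 (O(S) = (S + 0)**2 = S**2)
1/(O(-20) + D(p)) = 1/((-20)**2 - 15) = 1/(400 - 15) = 1/385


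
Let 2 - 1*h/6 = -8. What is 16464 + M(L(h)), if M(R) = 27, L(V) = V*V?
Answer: 16491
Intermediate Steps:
h = 60 (h = 12 - 6*(-8) = 12 + 48 = 60)
L(V) = V²
16464 + M(L(h)) = 16464 + 27 = 16491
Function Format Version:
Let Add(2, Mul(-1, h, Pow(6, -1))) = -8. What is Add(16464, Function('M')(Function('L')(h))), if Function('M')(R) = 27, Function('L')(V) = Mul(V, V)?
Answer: 16491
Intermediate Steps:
h = 60 (h = Add(12, Mul(-6, -8)) = Add(12, 48) = 60)
Function('L')(V) = Pow(V, 2)
Add(16464, Function('M')(Function('L')(h))) = Add(16464, 27) = 16491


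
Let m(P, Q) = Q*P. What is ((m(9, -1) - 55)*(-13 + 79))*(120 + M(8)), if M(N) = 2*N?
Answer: -574464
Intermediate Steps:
m(P, Q) = P*Q
((m(9, -1) - 55)*(-13 + 79))*(120 + M(8)) = ((9*(-1) - 55)*(-13 + 79))*(120 + 2*8) = ((-9 - 55)*66)*(120 + 16) = -64*66*136 = -4224*136 = -574464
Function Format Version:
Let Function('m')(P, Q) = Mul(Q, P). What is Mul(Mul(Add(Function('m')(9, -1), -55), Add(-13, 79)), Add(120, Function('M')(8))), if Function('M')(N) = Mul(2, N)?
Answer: -574464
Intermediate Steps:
Function('m')(P, Q) = Mul(P, Q)
Mul(Mul(Add(Function('m')(9, -1), -55), Add(-13, 79)), Add(120, Function('M')(8))) = Mul(Mul(Add(Mul(9, -1), -55), Add(-13, 79)), Add(120, Mul(2, 8))) = Mul(Mul(Add(-9, -55), 66), Add(120, 16)) = Mul(Mul(-64, 66), 136) = Mul(-4224, 136) = -574464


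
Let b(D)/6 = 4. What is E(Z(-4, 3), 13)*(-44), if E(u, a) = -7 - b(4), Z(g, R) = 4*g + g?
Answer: 1364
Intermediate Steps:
b(D) = 24 (b(D) = 6*4 = 24)
Z(g, R) = 5*g
E(u, a) = -31 (E(u, a) = -7 - 1*24 = -7 - 24 = -31)
E(Z(-4, 3), 13)*(-44) = -31*(-44) = 1364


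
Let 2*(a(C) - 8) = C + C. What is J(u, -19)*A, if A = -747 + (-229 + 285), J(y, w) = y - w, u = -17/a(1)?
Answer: -106414/9 ≈ -11824.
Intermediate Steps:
a(C) = 8 + C (a(C) = 8 + (C + C)/2 = 8 + (2*C)/2 = 8 + C)
u = -17/9 (u = -17/(8 + 1) = -17/9 ≈ -1.8889)
A = -691 (A = -747 + 56 = -691)
J(u, -19)*A = (-17/9 - 1*(-19))*(-691) = (-17/9 + 19)*(-691) = (154/9)*(-691) = -106414/9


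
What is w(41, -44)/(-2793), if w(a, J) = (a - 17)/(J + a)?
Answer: 8/2793 ≈ 0.0028643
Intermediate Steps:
w(a, J) = (-17 + a)/(J + a)
w(41, -44)/(-2793) = ((-17 + 41)/(-44 + 41))/(-2793) = (24/(-3))*(-1/2793) = -⅓*24*(-1/2793) = -8*(-1/2793) = 8/2793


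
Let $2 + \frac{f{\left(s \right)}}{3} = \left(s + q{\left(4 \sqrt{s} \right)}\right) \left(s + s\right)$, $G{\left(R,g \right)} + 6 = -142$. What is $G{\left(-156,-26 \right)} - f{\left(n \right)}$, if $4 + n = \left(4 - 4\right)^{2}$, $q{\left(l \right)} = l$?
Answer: $-238 + 192 i \approx -238.0 + 192.0 i$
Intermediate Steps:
$G{\left(R,g \right)} = -148$ ($G{\left(R,g \right)} = -6 - 142 = -148$)
$n = -4$ ($n = -4 + \left(4 - 4\right)^{2} = -4 + 0^{2} = -4 + 0 = -4$)
$f{\left(s \right)} = -6 + 6 s \left(s + 4 \sqrt{s}\right)$ ($f{\left(s \right)} = -6 + 3 \left(s + 4 \sqrt{s}\right) \left(s + s\right) = -6 + 3 \left(s + 4 \sqrt{s}\right) 2 s = -6 + 3 \cdot 2 s \left(s + 4 \sqrt{s}\right) = -6 + 6 s \left(s + 4 \sqrt{s}\right)$)
$G{\left(-156,-26 \right)} - f{\left(n \right)} = -148 - \left(-6 + 6 \left(-4\right)^{2} + 24 \left(-4\right)^{\frac{3}{2}}\right) = -148 - \left(-6 + 6 \cdot 16 + 24 \left(- 8 i\right)\right) = -148 - \left(-6 + 96 - 192 i\right) = -148 - \left(90 - 192 i\right) = -238 + 192 i$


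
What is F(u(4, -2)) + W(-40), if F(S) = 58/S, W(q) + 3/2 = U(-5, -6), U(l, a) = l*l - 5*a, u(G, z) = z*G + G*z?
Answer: 399/8 ≈ 49.875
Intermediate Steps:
u(G, z) = 2*G*z (u(G, z) = G*z + G*z = 2*G*z)
U(l, a) = l² - 5*a
W(q) = 107/2 (W(q) = -3/2 + ((-5)² - 5*(-6)) = -3/2 + (25 + 30) = -3/2 + 55 = 107/2)
F(u(4, -2)) + W(-40) = 58/((2*4*(-2))) + 107/2 = 58/(-16) + 107/2 = 58*(-1/16) + 107/2 = -29/8 + 107/2 = 399/8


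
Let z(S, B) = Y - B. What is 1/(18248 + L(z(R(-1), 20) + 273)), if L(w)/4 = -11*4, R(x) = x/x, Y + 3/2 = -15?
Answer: 1/18072 ≈ 5.5334e-5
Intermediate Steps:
Y = -33/2 (Y = -3/2 - 15 = -33/2 ≈ -16.500)
R(x) = 1
z(S, B) = -33/2 - B
L(w) = -176 (L(w) = 4*(-11*4) = 4*(-44) = -176)
1/(18248 + L(z(R(-1), 20) + 273)) = 1/(18248 - 176) = 1/18072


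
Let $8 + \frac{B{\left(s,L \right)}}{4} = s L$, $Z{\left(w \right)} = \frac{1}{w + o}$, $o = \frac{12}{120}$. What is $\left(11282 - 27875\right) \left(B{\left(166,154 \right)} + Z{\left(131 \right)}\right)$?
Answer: $- \frac{741240692894}{437} \approx -1.6962 \cdot 10^{9}$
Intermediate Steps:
$o = \frac{1}{10}$ ($o = 12 \cdot \frac{1}{120} = \frac{1}{10} \approx 0.1$)
$Z{\left(w \right)} = \frac{1}{\frac{1}{10} + w}$ ($Z{\left(w \right)} = \frac{1}{w + \frac{1}{10}} = \frac{1}{\frac{1}{10} + w}$)
$B{\left(s,L \right)} = -32 + 4 L s$ ($B{\left(s,L \right)} = -32 + 4 s L = -32 + 4 L s$)
$\left(11282 - 27875\right) \left(B{\left(166,154 \right)} + Z{\left(131 \right)}\right) = \left(11282 - 27875\right) \left(\left(-32 + 4 \cdot 154 \cdot 166\right) + \frac{10}{1 + 10 \cdot 131}\right) = - 16593 \left(\left(-32 + 102256\right) + \frac{10}{1 + 1310}\right) = - 16593 \left(102224 + \frac{10}{1311}\right) = \left(-16593\right) \frac{134015674}{1311} = - \frac{741240692894}{437}$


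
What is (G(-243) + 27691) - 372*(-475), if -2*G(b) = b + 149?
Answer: 204438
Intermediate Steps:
G(b) = -149/2 - b/2 (G(b) = -(b + 149)/2 = -(149 + b)/2 = -149/2 - b/2)
(G(-243) + 27691) - 372*(-475) = ((-149/2 - ½*(-243)) + 27691) - 372*(-475) = ((-149/2 + 243/2) + 27691) + 176700 = (47 + 27691) + 176700 = 27738 + 176700 = 204438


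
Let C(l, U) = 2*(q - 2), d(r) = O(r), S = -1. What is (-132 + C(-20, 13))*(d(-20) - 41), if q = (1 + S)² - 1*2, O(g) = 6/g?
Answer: 5782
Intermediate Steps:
d(r) = 6/r
q = -2 (q = (1 - 1)² - 1*2 = 0² - 2 = 0 - 2 = -2)
C(l, U) = -8 (C(l, U) = 2*(-2 - 2) = 2*(-4) = -8)
(-132 + C(-20, 13))*(d(-20) - 41) = (-132 - 8)*(6/(-20) - 41) = -140*(6*(-1/20) - 41) = -140*(-3/10 - 41) = -140*(-413/10) = 5782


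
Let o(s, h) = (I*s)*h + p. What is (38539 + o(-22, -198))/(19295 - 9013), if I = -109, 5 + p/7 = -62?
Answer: -218367/5141 ≈ -42.476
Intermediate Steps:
p = -469 (p = -35 + 7*(-62) = -35 - 434 = -469)
o(s, h) = -469 - 109*h*s (o(s, h) = (-109*s)*h - 469 = -109*h*s - 469 = -469 - 109*h*s)
(38539 + o(-22, -198))/(19295 - 9013) = (38539 + (-469 - 109*(-198)*(-22)))/(19295 - 9013) = (38539 + (-469 - 474804))/10282 = (38539 - 475273)*(1/10282) = -436734*1/10282 = -218367/5141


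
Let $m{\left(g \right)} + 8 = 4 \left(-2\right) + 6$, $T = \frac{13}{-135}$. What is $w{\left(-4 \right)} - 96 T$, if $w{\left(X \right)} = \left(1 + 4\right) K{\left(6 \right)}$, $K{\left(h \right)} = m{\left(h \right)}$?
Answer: $- \frac{1834}{45} \approx -40.756$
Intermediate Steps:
$T = - \frac{13}{135}$ ($T = 13 \left(- \frac{1}{135}\right) = - \frac{13}{135} \approx -0.096296$)
$m{\left(g \right)} = -10$ ($m{\left(g \right)} = -8 + \left(4 \left(-2\right) + 6\right) = -8 + \left(-8 + 6\right) = -8 - 2 = -10$)
$K{\left(h \right)} = -10$
$w{\left(X \right)} = -50$ ($w{\left(X \right)} = \left(1 + 4\right) \left(-10\right) = 5 \left(-10\right) = -50$)
$w{\left(-4 \right)} - 96 T = -50 - - \frac{416}{45} = -50 + \frac{416}{45} = - \frac{1834}{45}$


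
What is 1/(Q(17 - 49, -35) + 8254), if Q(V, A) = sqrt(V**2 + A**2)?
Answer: 8254/68126267 - sqrt(2249)/68126267 ≈ 0.00012046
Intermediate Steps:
Q(V, A) = sqrt(A**2 + V**2)
1/(Q(17 - 49, -35) + 8254) = 1/(sqrt((-35)**2 + (17 - 49)**2) + 8254) = 1/(sqrt(1225 + (-32)**2) + 8254) = 1/(sqrt(1225 + 1024) + 8254) = 1/(sqrt(2249) + 8254) = 1/(8254 + sqrt(2249))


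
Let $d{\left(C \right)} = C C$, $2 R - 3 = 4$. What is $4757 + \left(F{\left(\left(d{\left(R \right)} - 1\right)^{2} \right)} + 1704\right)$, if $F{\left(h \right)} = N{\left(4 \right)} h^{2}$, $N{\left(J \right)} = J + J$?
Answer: $\frac{4307377}{32} \approx 1.3461 \cdot 10^{5}$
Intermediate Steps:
$R = \frac{7}{2}$ ($R = \frac{3}{2} + \frac{1}{2} \cdot 4 = \frac{3}{2} + 2 = \frac{7}{2} \approx 3.5$)
$N{\left(J \right)} = 2 J$
$d{\left(C \right)} = C^{2}$
$F{\left(h \right)} = 8 h^{2}$ ($F{\left(h \right)} = 2 \cdot 4 h^{2} = 8 h^{2}$)
$4757 + \left(F{\left(\left(d{\left(R \right)} - 1\right)^{2} \right)} + 1704\right) = 4757 + \left(8 \left(\left(\left(\frac{7}{2}\right)^{2} - 1\right)^{2}\right)^{2} + 1704\right) = 4757 + \left(8 \left(\left(\frac{49}{4} - 1\right)^{2}\right)^{2} + 1704\right) = 4757 + \left(8 \left(\left(\frac{45}{4}\right)^{2}\right)^{2} + 1704\right) = 4757 + \left(8 \left(\frac{2025}{16}\right)^{2} + 1704\right) = 4757 + \left(8 \cdot \frac{4100625}{256} + 1704\right) = 4757 + \left(\frac{4100625}{32} + 1704\right) = 4757 + \frac{4155153}{32} = \frac{4307377}{32}$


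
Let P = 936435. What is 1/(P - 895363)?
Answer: 1/41072 ≈ 2.4347e-5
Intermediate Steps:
1/(P - 895363) = 1/(936435 - 895363) = 1/41072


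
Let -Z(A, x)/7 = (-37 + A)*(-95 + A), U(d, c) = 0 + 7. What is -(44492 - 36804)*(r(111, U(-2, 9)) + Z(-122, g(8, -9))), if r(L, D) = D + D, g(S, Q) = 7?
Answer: 1856705816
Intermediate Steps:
U(d, c) = 7
Z(A, x) = -7*(-95 + A)*(-37 + A) (Z(A, x) = -7*(-37 + A)*(-95 + A) = -7*(-95 + A)*(-37 + A))
r(L, D) = 2*D
-(44492 - 36804)*(r(111, U(-2, 9)) + Z(-122, g(8, -9))) = -(44492 - 36804)*(2*7 + (-24605 - 7*(-122)² + 924*(-122))) = -7688*(14 + (-24605 - 7*14884 - 112728)) = -7688*(14 + (-24605 - 104188 - 112728)) = -7688*(14 - 241521) = -7688*(-241507) = -1*(-1856705816) = 1856705816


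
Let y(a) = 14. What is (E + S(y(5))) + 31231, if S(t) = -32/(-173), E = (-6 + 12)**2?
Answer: 5409223/173 ≈ 31267.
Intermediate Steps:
E = 36 (E = 6**2 = 36)
S(t) = 32/173 (S(t) = -32*(-1/173) = 32/173)
(E + S(y(5))) + 31231 = (36 + 32/173) + 31231 = 6260/173 + 31231 = 5409223/173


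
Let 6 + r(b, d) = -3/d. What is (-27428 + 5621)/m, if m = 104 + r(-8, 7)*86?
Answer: 152649/3142 ≈ 48.583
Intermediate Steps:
r(b, d) = -6 - 3/d
m = -3142/7 (m = 104 + (-6 - 3/7)*86 = 104 - 45/7*86 = 104 - 3870/7 = -3142/7 ≈ -448.86)
(-27428 + 5621)/m = (-27428 + 5621)/(-3142/7) = -21807*(-7/3142) = 152649/3142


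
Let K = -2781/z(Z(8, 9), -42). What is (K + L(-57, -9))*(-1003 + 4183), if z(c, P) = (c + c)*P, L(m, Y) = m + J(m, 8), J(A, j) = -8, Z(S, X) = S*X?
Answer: -11493315/56 ≈ -2.0524e+5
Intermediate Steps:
L(m, Y) = -8 + m (L(m, Y) = m - 8 = -8 + m)
z(c, P) = 2*P*c (z(c, P) = (2*c)*P = 2*P*c)
K = 103/224 (K = -2781/(2*(-42)*(8*9)) = -2781/(2*(-42)*72) = -2781/(-6048) = -2781*(-1/6048) = 103/224 ≈ 0.45982)
(K + L(-57, -9))*(-1003 + 4183) = (103/224 + (-8 - 57))*(-1003 + 4183) = (103/224 - 65)*3180 = -14457/224*3180 = -11493315/56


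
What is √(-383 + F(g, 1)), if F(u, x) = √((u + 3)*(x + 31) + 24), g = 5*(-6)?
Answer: √(-383 + 2*I*√210) ≈ 0.73995 + 19.584*I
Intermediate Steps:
g = -30
F(u, x) = √(24 + (3 + u)*(31 + x)) (F(u, x) = √((3 + u)*(31 + x) + 24) = √(24 + (3 + u)*(31 + x)))
√(-383 + F(g, 1)) = √(-383 + √(117 + 3*1 + 31*(-30) - 30*1)) = √(-383 + √(117 + 3 - 930 - 30)) = √(-383 + √(-840)) = √(-383 + 2*I*√210)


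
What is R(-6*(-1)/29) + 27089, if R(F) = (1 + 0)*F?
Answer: 785587/29 ≈ 27089.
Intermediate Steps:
R(F) = F (R(F) = 1*F = F)
R(-6*(-1)/29) + 27089 = -6*(-1)/29 + 27089 = 6*(1/29) + 27089 = 6/29 + 27089 = 785587/29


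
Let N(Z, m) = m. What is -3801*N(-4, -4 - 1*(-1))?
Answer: 11403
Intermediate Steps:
-3801*N(-4, -4 - 1*(-1)) = -3801*(-4 - 1*(-1)) = -3801*(-4 + 1) = -3801*(-3) = 11403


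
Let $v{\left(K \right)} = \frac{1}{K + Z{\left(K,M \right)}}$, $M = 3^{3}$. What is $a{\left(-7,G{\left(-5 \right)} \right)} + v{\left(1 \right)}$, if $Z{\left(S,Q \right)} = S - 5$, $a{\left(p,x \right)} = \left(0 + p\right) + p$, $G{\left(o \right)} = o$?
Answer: $- \frac{43}{3} \approx -14.333$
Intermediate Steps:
$M = 27$
$a{\left(p,x \right)} = 2 p$ ($a{\left(p,x \right)} = p + p = 2 p$)
$Z{\left(S,Q \right)} = -5 + S$
$v{\left(K \right)} = \frac{1}{-5 + 2 K}$ ($v{\left(K \right)} = \frac{1}{K + \left(-5 + K\right)} = \frac{1}{-5 + 2 K}$)
$a{\left(-7,G{\left(-5 \right)} \right)} + v{\left(1 \right)} = 2 \left(-7\right) + \frac{1}{-5 + 2 \cdot 1} = -14 + \frac{1}{-5 + 2} = -14 + \frac{1}{-3} = -14 - \frac{1}{3} = - \frac{43}{3}$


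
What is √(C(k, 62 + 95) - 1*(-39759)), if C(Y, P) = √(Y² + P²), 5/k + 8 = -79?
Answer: √(300935871 + 87*√186568306)/87 ≈ 199.79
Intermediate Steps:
k = -5/87 (k = 5/(-8 - 79) = 5/(-87) = 5*(-1/87) = -5/87 ≈ -0.057471)
C(Y, P) = √(P² + Y²)
√(C(k, 62 + 95) - 1*(-39759)) = √(√((62 + 95)² + (-5/87)²) - 1*(-39759)) = √(√(157² + 25/7569) + 39759) = √(√(24649 + 25/7569) + 39759) = √(√(186568306/7569) + 39759) = √(√186568306/87 + 39759) = √(39759 + √186568306/87)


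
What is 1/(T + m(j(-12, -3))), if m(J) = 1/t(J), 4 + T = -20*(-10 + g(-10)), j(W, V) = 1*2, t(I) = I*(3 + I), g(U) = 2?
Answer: 10/1561 ≈ 0.0064062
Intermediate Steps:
j(W, V) = 2
T = 156 (T = -4 - 20*(-10 + 2) = -4 - 20*(-8) = -4 + 160 = 156)
m(J) = 1/(J*(3 + J))
1/(T + m(j(-12, -3))) = 1/(156 + 1/(2*(3 + 2))) = 1/(156 + (½)/5) = 1/(156 + (½)*(⅕)) = 1/(156 + ⅒) = 1/(1561/10) = 10/1561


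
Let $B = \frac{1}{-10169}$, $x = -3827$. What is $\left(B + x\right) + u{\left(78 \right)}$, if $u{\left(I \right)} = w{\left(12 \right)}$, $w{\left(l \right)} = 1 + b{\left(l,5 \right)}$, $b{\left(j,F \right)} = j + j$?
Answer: $- \frac{38662539}{10169} \approx -3802.0$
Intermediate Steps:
$b{\left(j,F \right)} = 2 j$
$B = - \frac{1}{10169} \approx -9.8338 \cdot 10^{-5}$
$w{\left(l \right)} = 1 + 2 l$
$u{\left(I \right)} = 25$ ($u{\left(I \right)} = 1 + 2 \cdot 12 = 1 + 24 = 25$)
$\left(B + x\right) + u{\left(78 \right)} = \left(- \frac{1}{10169} - 3827\right) + 25 = - \frac{38916764}{10169} + 25 = - \frac{38662539}{10169}$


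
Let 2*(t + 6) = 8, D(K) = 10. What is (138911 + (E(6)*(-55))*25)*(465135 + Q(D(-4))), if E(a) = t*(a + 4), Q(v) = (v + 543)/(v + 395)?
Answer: 31348542121708/405 ≈ 7.7404e+10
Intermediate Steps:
t = -2 (t = -6 + (½)*8 = -6 + 4 = -2)
Q(v) = (543 + v)/(395 + v)
E(a) = -8 - 2*a (E(a) = -2*(a + 4) = -2*(4 + a) = -8 - 2*a)
(138911 + (E(6)*(-55))*25)*(465135 + Q(D(-4))) = (138911 + ((-8 - 2*6)*(-55))*25)*(465135 + (543 + 10)/(395 + 10)) = (138911 + ((-8 - 12)*(-55))*25)*(465135 + 553/405) = (138911 - 20*(-55)*25)*(465135 + (1/405)*553) = (138911 + 1100*25)*(465135 + 553/405) = (138911 + 27500)*(188380228/405) = 166411*(188380228/405) = 31348542121708/405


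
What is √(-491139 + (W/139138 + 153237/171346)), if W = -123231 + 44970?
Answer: I*√356063551464740195815959/851454991 ≈ 700.81*I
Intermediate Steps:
W = -78261
√(-491139 + (W/139138 + 153237/171346)) = √(-491139 + (-78261/139138 + 153237/171346)) = √(-491139 + (-78261*1/139138 + 153237*(1/171346))) = √(-491139 + (-78261/139138 + 21891/24478)) = √(-491139 + 282549300/851454991) = √(-418182470275449/851454991) = I*√356063551464740195815959/851454991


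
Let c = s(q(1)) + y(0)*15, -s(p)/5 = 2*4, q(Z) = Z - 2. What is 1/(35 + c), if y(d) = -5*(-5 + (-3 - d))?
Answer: 1/595 ≈ 0.0016807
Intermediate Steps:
q(Z) = -2 + Z
y(d) = 40 + 5*d (y(d) = -5*(-8 - d) = 40 + 5*d)
s(p) = -40 (s(p) = -10*4 = -5*8 = -40)
c = 560 (c = -40 + (40 + 5*0)*15 = -40 + (40 + 0)*15 = -40 + 40*15 = -40 + 600 = 560)
1/(35 + c) = 1/(35 + 560) = 1/595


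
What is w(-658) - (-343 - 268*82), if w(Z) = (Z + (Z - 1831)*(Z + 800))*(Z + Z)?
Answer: 466012655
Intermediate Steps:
w(Z) = 2*Z*(Z + (-1831 + Z)*(800 + Z)) (w(Z) = (Z + (-1831 + Z)*(800 + Z))*(2*Z) = 2*Z*(Z + (-1831 + Z)*(800 + Z)))
w(-658) - (-343 - 268*82) = 2*(-658)*(-1464800 + (-658)**2 - 1030*(-658)) - (-343 - 268*82) = 2*(-658)*(-1464800 + 432964 + 677740) - (-343 - 21976) = 2*(-658)*(-354096) - 1*(-22319) = 465990336 + 22319 = 466012655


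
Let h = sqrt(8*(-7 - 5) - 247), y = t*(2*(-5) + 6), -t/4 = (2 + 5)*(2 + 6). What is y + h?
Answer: 896 + 7*I*sqrt(7) ≈ 896.0 + 18.52*I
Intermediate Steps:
t = -224 (t = -4*(2 + 5)*(2 + 6) = -28*8 = -4*56 = -224)
y = 896 (y = -224*(2*(-5) + 6) = -224*(-10 + 6) = -224*(-4) = 896)
h = 7*I*sqrt(7) (h = sqrt(8*(-12) - 247) = sqrt(-96 - 247) = sqrt(-343) = 7*I*sqrt(7) ≈ 18.52*I)
y + h = 896 + 7*I*sqrt(7)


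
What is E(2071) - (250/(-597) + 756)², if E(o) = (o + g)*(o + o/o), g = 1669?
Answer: 2558438164796/356409 ≈ 7.1784e+6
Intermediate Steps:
E(o) = (1 + o)*(1669 + o) (E(o) = (o + 1669)*(o + o/o) = (1669 + o)*(o + 1) = (1669 + o)*(1 + o) = (1 + o)*(1669 + o))
E(2071) - (250/(-597) + 756)² = (1669 + 2071² + 1670*2071) - (250/(-597) + 756)² = (1669 + 4289041 + 3458570) - (250*(-1/597) + 756)² = 7749280 - (-250/597 + 756)² = 7749280 - (451082/597)² = 7749280 - 1*203474970724/356409 = 7749280 - 203474970724/356409 = 2558438164796/356409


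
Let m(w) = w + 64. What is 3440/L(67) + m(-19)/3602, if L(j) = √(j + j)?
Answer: 45/3602 + 1720*√134/67 ≈ 297.18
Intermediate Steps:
m(w) = 64 + w
L(j) = √2*√j (L(j) = √(2*j) = √2*√j)
3440/L(67) + m(-19)/3602 = 3440/((√2*√67)) + (64 - 19)/3602 = 3440/(√134) + 45*(1/3602) = 3440*(√134/134) + 45/3602 = 1720*√134/67 + 45/3602 = 45/3602 + 1720*√134/67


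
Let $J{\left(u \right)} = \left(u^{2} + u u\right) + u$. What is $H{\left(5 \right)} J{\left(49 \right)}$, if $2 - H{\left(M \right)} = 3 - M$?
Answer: $19404$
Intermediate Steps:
$H{\left(M \right)} = -1 + M$ ($H{\left(M \right)} = 2 - \left(3 - M\right) = 2 + \left(-3 + M\right) = -1 + M$)
$J{\left(u \right)} = u + 2 u^{2}$ ($J{\left(u \right)} = \left(u^{2} + u^{2}\right) + u = 2 u^{2} + u = u + 2 u^{2}$)
$H{\left(5 \right)} J{\left(49 \right)} = \left(-1 + 5\right) 49 \left(1 + 2 \cdot 49\right) = 4 \cdot 49 \left(1 + 98\right) = 4 \cdot 49 \cdot 99 = 4 \cdot 4851 = 19404$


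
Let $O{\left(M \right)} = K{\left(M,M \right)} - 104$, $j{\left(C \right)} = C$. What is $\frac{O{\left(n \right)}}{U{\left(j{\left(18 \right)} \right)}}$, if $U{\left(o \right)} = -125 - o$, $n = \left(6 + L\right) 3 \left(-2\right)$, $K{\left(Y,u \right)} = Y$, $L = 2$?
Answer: $\frac{152}{143} \approx 1.0629$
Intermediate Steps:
$n = -48$ ($n = \left(6 + 2\right) 3 \left(-2\right) = 8 \cdot 3 \left(-2\right) = 24 \left(-2\right) = -48$)
$O{\left(M \right)} = -104 + M$ ($O{\left(M \right)} = M - 104 = -104 + M$)
$\frac{O{\left(n \right)}}{U{\left(j{\left(18 \right)} \right)}} = \frac{-104 - 48}{-125 - 18} = - \frac{152}{-125 - 18} = - \frac{152}{-143} = \left(-152\right) \left(- \frac{1}{143}\right) = \frac{152}{143}$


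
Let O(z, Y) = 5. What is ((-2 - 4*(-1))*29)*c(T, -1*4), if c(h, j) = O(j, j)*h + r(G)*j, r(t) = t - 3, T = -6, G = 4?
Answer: -1972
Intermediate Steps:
r(t) = -3 + t
c(h, j) = j + 5*h (c(h, j) = 5*h + (-3 + 4)*j = 5*h + 1*j = 5*h + j = j + 5*h)
((-2 - 4*(-1))*29)*c(T, -1*4) = ((-2 - 4*(-1))*29)*(-1*4 + 5*(-6)) = ((-2 + 4)*29)*(-4 - 30) = (2*29)*(-34) = 58*(-34) = -1972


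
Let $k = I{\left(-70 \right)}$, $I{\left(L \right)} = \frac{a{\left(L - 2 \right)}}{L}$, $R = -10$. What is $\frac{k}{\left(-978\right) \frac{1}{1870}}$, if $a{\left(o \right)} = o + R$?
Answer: $- \frac{7667}{3423} \approx -2.2398$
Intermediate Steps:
$a{\left(o \right)} = -10 + o$ ($a{\left(o \right)} = o - 10 = -10 + o$)
$I{\left(L \right)} = \frac{-12 + L}{L}$ ($I{\left(L \right)} = \frac{-10 + \left(L - 2\right)}{L} = \frac{-10 + \left(-2 + L\right)}{L} = \frac{-12 + L}{L}$)
$k = \frac{41}{35}$ ($k = \frac{-12 - 70}{-70} = \left(- \frac{1}{70}\right) \left(-82\right) = \frac{41}{35} \approx 1.1714$)
$\frac{k}{\left(-978\right) \frac{1}{1870}} = \frac{41}{35 \left(- \frac{978}{1870}\right)} = \frac{41}{35 \left(\left(-978\right) \frac{1}{1870}\right)} = \frac{41}{35 \left(- \frac{489}{935}\right)} = \frac{41}{35} \left(- \frac{935}{489}\right) = - \frac{7667}{3423}$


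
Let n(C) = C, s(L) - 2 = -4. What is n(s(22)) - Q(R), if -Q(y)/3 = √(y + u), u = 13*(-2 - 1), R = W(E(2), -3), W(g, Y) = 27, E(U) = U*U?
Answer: -2 + 6*I*√3 ≈ -2.0 + 10.392*I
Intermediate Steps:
s(L) = -2 (s(L) = 2 - 4 = -2)
E(U) = U²
R = 27
u = -39 (u = 13*(-3) = -39)
Q(y) = -3*√(-39 + y) (Q(y) = -3*√(y - 39) = -3*√(-39 + y))
n(s(22)) - Q(R) = -2 - (-3)*√(-39 + 27) = -2 - (-3)*√(-12) = -2 - (-3)*2*I*√3 = -2 - (-6)*I*√3 = -2 + 6*I*√3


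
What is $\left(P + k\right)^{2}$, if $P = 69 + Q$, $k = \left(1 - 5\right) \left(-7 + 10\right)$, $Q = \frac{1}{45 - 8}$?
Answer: $\frac{4452100}{1369} \approx 3252.1$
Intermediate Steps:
$Q = \frac{1}{37} \approx 0.027027$
$k = -12$ ($k = \left(-4\right) 3 = -12$)
$P = \frac{2554}{37}$ ($P = 69 + \frac{1}{37} = \frac{2554}{37} \approx 69.027$)
$\left(P + k\right)^{2} = \left(\frac{2554}{37} - 12\right)^{2} = \left(\frac{2110}{37}\right)^{2} = \frac{4452100}{1369}$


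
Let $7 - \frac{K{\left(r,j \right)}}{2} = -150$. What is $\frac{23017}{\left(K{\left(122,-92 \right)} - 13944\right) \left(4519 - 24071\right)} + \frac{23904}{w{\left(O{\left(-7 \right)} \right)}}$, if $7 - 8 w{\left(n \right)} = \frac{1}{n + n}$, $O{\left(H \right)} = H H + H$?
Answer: $\frac{4280819329345859}{156431837120} \approx 27365.0$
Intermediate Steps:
$O{\left(H \right)} = H + H^{2}$ ($O{\left(H \right)} = H^{2} + H = H + H^{2}$)
$K{\left(r,j \right)} = 314$ ($K{\left(r,j \right)} = 14 - -300 = 14 + 300 = 314$)
$w{\left(n \right)} = \frac{7}{8} - \frac{1}{16 n}$ ($w{\left(n \right)} = \frac{7}{8} - \frac{1}{8 \left(n + n\right)} = \frac{7}{8} - \frac{1}{8 \cdot 2 n} = \frac{7}{8} - \frac{\frac{1}{2} \frac{1}{n}}{8} = \frac{7}{8} - \frac{1}{16 n}$)
$\frac{23017}{\left(K{\left(122,-92 \right)} - 13944\right) \left(4519 - 24071\right)} + \frac{23904}{w{\left(O{\left(-7 \right)} \right)}} = \frac{23017}{\left(314 - 13944\right) \left(4519 - 24071\right)} + \frac{23904}{\frac{1}{16} \frac{1}{\left(-7\right) \left(1 - 7\right)} \left(-1 + 14 \left(- 7 \left(1 - 7\right)\right)\right)} = \frac{23017}{\left(-13630\right) \left(-19552\right)} + \frac{23904}{\frac{1}{16} \frac{1}{\left(-7\right) \left(-6\right)} \left(-1 + 14 \left(\left(-7\right) \left(-6\right)\right)\right)} = \frac{23017}{266493760} + \frac{23904}{\frac{1}{16} \cdot \frac{1}{42} \left(-1 + 14 \cdot 42\right)} = 23017 \cdot \frac{1}{266493760} + \frac{23904}{\frac{1}{16} \cdot \frac{1}{42} \left(-1 + 588\right)} = \frac{23017}{266493760} + \frac{23904}{\frac{1}{16} \cdot \frac{1}{42} \cdot 587} = \frac{23017}{266493760} + \frac{23904}{\frac{587}{672}} = \frac{23017}{266493760} + 23904 \cdot \frac{672}{587} = \frac{23017}{266493760} + \frac{16063488}{587} = \frac{4280819329345859}{156431837120}$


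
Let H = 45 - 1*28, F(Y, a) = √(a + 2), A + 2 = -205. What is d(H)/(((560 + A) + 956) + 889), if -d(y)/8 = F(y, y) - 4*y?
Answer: 272/1099 - 4*√19/1099 ≈ 0.23163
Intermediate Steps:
A = -207 (A = -2 - 205 = -207)
F(Y, a) = √(2 + a)
H = 17 (H = 45 - 28 = 17)
d(y) = -8*√(2 + y) + 32*y (d(y) = -8*(√(2 + y) - 4*y) = -8*√(2 + y) + 32*y)
d(H)/(((560 + A) + 956) + 889) = (-8*√(2 + 17) + 32*17)/(((560 - 207) + 956) + 889) = (-8*√19 + 544)/((353 + 956) + 889) = (544 - 8*√19)/(1309 + 889) = (544 - 8*√19)/2198 = (544 - 8*√19)*(1/2198) = 272/1099 - 4*√19/1099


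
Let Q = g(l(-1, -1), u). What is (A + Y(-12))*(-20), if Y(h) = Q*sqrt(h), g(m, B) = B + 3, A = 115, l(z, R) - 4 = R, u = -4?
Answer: -2300 + 40*I*sqrt(3) ≈ -2300.0 + 69.282*I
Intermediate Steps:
l(z, R) = 4 + R
g(m, B) = 3 + B
Q = -1 (Q = 3 - 4 = -1)
Y(h) = -sqrt(h)
(A + Y(-12))*(-20) = (115 - sqrt(-12))*(-20) = (115 - 2*I*sqrt(3))*(-20) = -2300 + 40*I*sqrt(3)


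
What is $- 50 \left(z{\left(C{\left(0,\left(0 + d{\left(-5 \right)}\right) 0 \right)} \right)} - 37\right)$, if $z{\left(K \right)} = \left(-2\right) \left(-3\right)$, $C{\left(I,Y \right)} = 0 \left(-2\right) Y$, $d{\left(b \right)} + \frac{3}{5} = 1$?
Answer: $1550$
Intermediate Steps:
$d{\left(b \right)} = \frac{2}{5}$ ($d{\left(b \right)} = - \frac{3}{5} + 1 = \frac{2}{5}$)
$C{\left(I,Y \right)} = 0$ ($C{\left(I,Y \right)} = 0 Y = 0$)
$z{\left(K \right)} = 6$
$- 50 \left(z{\left(C{\left(0,\left(0 + d{\left(-5 \right)}\right) 0 \right)} \right)} - 37\right) = - 50 \left(6 - 37\right) = \left(-50\right) \left(-31\right) = 1550$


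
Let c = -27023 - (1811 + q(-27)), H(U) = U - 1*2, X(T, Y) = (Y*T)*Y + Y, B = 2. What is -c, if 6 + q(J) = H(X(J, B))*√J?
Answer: 28828 - 324*I*√3 ≈ 28828.0 - 561.18*I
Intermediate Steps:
X(T, Y) = Y + T*Y² (X(T, Y) = (T*Y)*Y + Y = T*Y² + Y = Y + T*Y²)
H(U) = -2 + U (H(U) = U - 2 = -2 + U)
q(J) = -6 + 4*J^(3/2) (q(J) = -6 + (-2 + 2*(1 + J*2))*√J = -6 + (-2 + 2*(1 + 2*J))*√J = -6 + (-2 + (2 + 4*J))*√J = -6 + (4*J)*√J = -6 + 4*J^(3/2))
c = -28828 + 324*I*√3 (c = -27023 - (1811 + (-6 + 4*(-27)^(3/2))) = -27023 - (1811 + (-6 + 4*(-81*I*√3))) = -27023 - (1811 + (-6 - 324*I*√3)) = -27023 - (1805 - 324*I*√3) = -27023 + (-1805 + 324*I*√3) = -28828 + 324*I*√3 ≈ -28828.0 + 561.18*I)
-c = -(-28828 + 324*I*√3) = 28828 - 324*I*√3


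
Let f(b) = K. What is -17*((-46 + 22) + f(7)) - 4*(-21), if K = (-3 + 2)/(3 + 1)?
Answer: 1985/4 ≈ 496.25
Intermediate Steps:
K = -1/4 ≈ -0.25000
f(b) = -1/4
-17*((-46 + 22) + f(7)) - 4*(-21) = -17*((-46 + 22) - 1/4) - 4*(-21) = -17*(-24 - 1/4) + 84 = -17*(-97/4) + 84 = 1649/4 + 84 = 1985/4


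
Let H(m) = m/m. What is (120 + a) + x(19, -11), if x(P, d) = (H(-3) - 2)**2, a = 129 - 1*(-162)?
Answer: 412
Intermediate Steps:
H(m) = 1
a = 291 (a = 129 + 162 = 291)
x(P, d) = 1 (x(P, d) = (1 - 2)**2 = (-1)**2 = 1)
(120 + a) + x(19, -11) = (120 + 291) + 1 = 411 + 1 = 412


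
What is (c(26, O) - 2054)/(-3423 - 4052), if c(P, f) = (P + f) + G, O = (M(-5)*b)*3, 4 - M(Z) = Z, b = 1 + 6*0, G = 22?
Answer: 1979/7475 ≈ 0.26475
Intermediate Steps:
b = 1 (b = 1 + 0 = 1)
M(Z) = 4 - Z
O = 27 (O = ((4 - 1*(-5))*1)*3 = ((4 + 5)*1)*3 = (9*1)*3 = 9*3 = 27)
c(P, f) = 22 + P + f (c(P, f) = (P + f) + 22 = 22 + P + f)
(c(26, O) - 2054)/(-3423 - 4052) = ((22 + 26 + 27) - 2054)/(-3423 - 4052) = (75 - 2054)/(-7475) = -1979*(-1/7475) = 1979/7475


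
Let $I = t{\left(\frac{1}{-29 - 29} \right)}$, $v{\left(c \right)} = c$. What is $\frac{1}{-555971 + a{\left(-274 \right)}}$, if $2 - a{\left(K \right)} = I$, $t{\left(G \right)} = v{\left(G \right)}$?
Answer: $- \frac{58}{32246201} \approx -1.7987 \cdot 10^{-6}$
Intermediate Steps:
$t{\left(G \right)} = G$
$I = - \frac{1}{58}$ ($I = \frac{1}{-29 - 29} = \frac{1}{-58} = - \frac{1}{58} \approx -0.017241$)
$a{\left(K \right)} = \frac{117}{58}$ ($a{\left(K \right)} = 2 - - \frac{1}{58} = 2 + \frac{1}{58} = \frac{117}{58}$)
$\frac{1}{-555971 + a{\left(-274 \right)}} = \frac{1}{-555971 + \frac{117}{58}} = \frac{1}{- \frac{32246201}{58}} = - \frac{58}{32246201}$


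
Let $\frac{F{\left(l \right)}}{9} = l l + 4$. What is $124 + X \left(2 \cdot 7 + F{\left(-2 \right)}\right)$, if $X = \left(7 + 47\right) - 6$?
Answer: $4252$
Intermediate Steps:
$X = 48$ ($X = 54 - 6 = 48$)
$F{\left(l \right)} = 36 + 9 l^{2}$ ($F{\left(l \right)} = 9 \left(l l + 4\right) = 9 \left(l^{2} + 4\right) = 9 \left(4 + l^{2}\right) = 36 + 9 l^{2}$)
$124 + X \left(2 \cdot 7 + F{\left(-2 \right)}\right) = 124 + 48 \left(2 \cdot 7 + \left(36 + 9 \left(-2\right)^{2}\right)\right) = 124 + 48 \left(14 + \left(36 + 9 \cdot 4\right)\right) = 124 + 48 \left(14 + \left(36 + 36\right)\right) = 124 + 48 \left(14 + 72\right) = 124 + 48 \cdot 86 = 124 + 4128 = 4252$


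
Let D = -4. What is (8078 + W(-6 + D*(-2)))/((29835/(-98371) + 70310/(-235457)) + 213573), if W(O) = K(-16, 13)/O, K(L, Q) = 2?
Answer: 14394379498401/380522607824602 ≈ 0.037828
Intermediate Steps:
W(O) = 2/O
(8078 + W(-6 + D*(-2)))/((29835/(-98371) + 70310/(-235457)) + 213573) = (8078 + 2/(-6 - 4*(-2)))/((29835/(-98371) + 70310/(-235457)) + 213573) = (8078 + 2/(-6 + 8))/((29835*(-1/98371) + 70310*(-1/235457)) + 213573) = (8078 + 2/2)/((-2295/7567 - 70310/235457) + 213573) = (8078 + 2*(½))/(-1072409585/1781703119 + 213573) = (8078 + 1)/(380522607824602/1781703119) = 8079*(1781703119/380522607824602) = 14394379498401/380522607824602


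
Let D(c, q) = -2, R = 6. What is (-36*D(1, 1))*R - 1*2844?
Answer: -2412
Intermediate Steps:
(-36*D(1, 1))*R - 1*2844 = -36*(-2)*6 - 1*2844 = 72*6 - 2844 = 432 - 2844 = -2412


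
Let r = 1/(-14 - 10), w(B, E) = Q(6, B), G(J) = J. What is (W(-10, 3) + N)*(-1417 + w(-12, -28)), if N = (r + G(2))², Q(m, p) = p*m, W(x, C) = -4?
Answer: 141455/576 ≈ 245.58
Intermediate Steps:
Q(m, p) = m*p
w(B, E) = 6*B
r = -1/24 (r = 1/(-24) = -1/24 ≈ -0.041667)
N = 2209/576 (N = (-1/24 + 2)² = (47/24)² = 2209/576 ≈ 3.8351)
(W(-10, 3) + N)*(-1417 + w(-12, -28)) = (-4 + 2209/576)*(-1417 + 6*(-12)) = -95*(-1417 - 72)/576 = -95/576*(-1489) = 141455/576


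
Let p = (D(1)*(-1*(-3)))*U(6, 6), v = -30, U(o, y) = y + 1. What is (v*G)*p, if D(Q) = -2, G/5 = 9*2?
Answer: 113400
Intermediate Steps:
G = 90 (G = 5*(9*2) = 5*18 = 90)
U(o, y) = 1 + y
p = -42 (p = (-(-2)*(-3))*(1 + 6) = -2*3*7 = -6*7 = -42)
(v*G)*p = -30*90*(-42) = -2700*(-42) = 113400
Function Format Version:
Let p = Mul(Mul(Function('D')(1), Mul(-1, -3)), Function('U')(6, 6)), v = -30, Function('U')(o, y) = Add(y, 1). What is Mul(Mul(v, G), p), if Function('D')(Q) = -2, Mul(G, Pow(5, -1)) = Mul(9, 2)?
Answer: 113400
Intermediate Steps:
G = 90 (G = Mul(5, Mul(9, 2)) = Mul(5, 18) = 90)
Function('U')(o, y) = Add(1, y)
p = -42 (p = Mul(Mul(-2, Mul(-1, -3)), Add(1, 6)) = Mul(Mul(-2, 3), 7) = Mul(-6, 7) = -42)
Mul(Mul(v, G), p) = Mul(Mul(-30, 90), -42) = Mul(-2700, -42) = 113400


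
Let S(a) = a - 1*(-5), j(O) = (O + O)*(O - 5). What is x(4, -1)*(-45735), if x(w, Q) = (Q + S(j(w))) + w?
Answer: 0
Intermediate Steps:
j(O) = 2*O*(-5 + O) (j(O) = (2*O)*(-5 + O) = 2*O*(-5 + O))
S(a) = 5 + a (S(a) = a + 5 = 5 + a)
x(w, Q) = 5 + Q + w + 2*w*(-5 + w) (x(w, Q) = (Q + (5 + 2*w*(-5 + w))) + w = (5 + Q + 2*w*(-5 + w)) + w = 5 + Q + w + 2*w*(-5 + w))
x(4, -1)*(-45735) = (5 - 1 + 4 + 2*4*(-5 + 4))*(-45735) = (5 - 1 + 4 + 2*4*(-1))*(-45735) = (5 - 1 + 4 - 8)*(-45735) = 0*(-45735) = 0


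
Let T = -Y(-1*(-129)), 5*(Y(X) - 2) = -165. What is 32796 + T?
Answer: 32827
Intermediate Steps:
Y(X) = -31 (Y(X) = 2 + (⅕)*(-165) = 2 - 33 = -31)
T = 31 (T = -1*(-31) = 31)
32796 + T = 32796 + 31 = 32827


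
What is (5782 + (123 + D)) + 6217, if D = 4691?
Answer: 16813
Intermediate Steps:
(5782 + (123 + D)) + 6217 = (5782 + (123 + 4691)) + 6217 = (5782 + 4814) + 6217 = 10596 + 6217 = 16813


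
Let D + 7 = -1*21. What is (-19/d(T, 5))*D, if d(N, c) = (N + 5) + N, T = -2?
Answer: 532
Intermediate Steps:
d(N, c) = 5 + 2*N (d(N, c) = (5 + N) + N = 5 + 2*N)
D = -28 (D = -7 - 1*21 = -7 - 21 = -28)
(-19/d(T, 5))*D = -19/(5 + 2*(-2))*(-28) = -19/(5 - 4)*(-28) = -19/1*(-28) = -19*1*(-28) = -19*(-28) = 532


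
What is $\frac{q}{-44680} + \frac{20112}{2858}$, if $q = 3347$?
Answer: $\frac{444519217}{63847720} \approx 6.9622$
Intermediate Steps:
$\frac{q}{-44680} + \frac{20112}{2858} = \frac{3347}{-44680} + \frac{20112}{2858} = 3347 \left(- \frac{1}{44680}\right) + 20112 \cdot \frac{1}{2858} = - \frac{3347}{44680} + \frac{10056}{1429} = \frac{444519217}{63847720}$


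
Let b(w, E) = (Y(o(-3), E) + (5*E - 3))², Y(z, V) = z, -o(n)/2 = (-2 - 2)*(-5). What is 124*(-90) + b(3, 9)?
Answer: -11156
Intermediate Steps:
o(n) = -40 (o(n) = -2*(-2 - 2)*(-5) = -(-8)*(-5) = -2*20 = -40)
b(w, E) = (-43 + 5*E)² (b(w, E) = (-40 + (5*E - 3))² = (-40 + (-3 + 5*E))² = (-43 + 5*E)²)
124*(-90) + b(3, 9) = 124*(-90) + (-43 + 5*9)² = -11160 + (-43 + 45)² = -11160 + 2² = -11160 + 4 = -11156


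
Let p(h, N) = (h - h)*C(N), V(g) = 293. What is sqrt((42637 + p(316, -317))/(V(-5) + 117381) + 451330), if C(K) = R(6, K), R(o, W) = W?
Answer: sqrt(6249648377933418)/117674 ≈ 671.81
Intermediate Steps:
C(K) = K
p(h, N) = 0 (p(h, N) = (h - h)*N = 0*N = 0)
sqrt((42637 + p(316, -317))/(V(-5) + 117381) + 451330) = sqrt((42637 + 0)/(293 + 117381) + 451330) = sqrt(42637/117674 + 451330) = sqrt(53109849057/117674) = sqrt(6249648377933418)/117674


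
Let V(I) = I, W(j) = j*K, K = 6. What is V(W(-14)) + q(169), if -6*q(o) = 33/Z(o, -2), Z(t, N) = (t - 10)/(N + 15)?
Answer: -26855/318 ≈ -84.450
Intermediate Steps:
Z(t, N) = (-10 + t)/(15 + N)
q(o) = -11/(2*(-10/13 + o/13)) (q(o) = -11/(2*((-10 + o)/(15 - 2))) = -11/(2*((-10 + o)/13)) = -11/(2*(-10/13 + o/13)))
W(j) = 6*j (W(j) = j*6 = 6*j)
V(W(-14)) + q(169) = 6*(-14) - 143/(-20 + 2*169) = -84 - 143/(-20 + 338) = -84 - 143/318 = -26855/318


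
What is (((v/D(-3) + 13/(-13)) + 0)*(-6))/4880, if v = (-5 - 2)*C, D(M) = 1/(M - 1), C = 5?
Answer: -417/2440 ≈ -0.17090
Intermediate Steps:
D(M) = 1/(-1 + M)
v = -35 (v = (-5 - 2)*5 = -7*5 = -35)
(((v/D(-3) + 13/(-13)) + 0)*(-6))/4880 = (((-35/(1/(-1 - 3)) + 13/(-13)) + 0)*(-6))/4880 = (((-35/(1/(-4)) + 13*(-1/13)) + 0)*(-6))*(1/4880) = (((-35/(-1/4) - 1) + 0)*(-6))*(1/4880) = (((-35*(-4) - 1) + 0)*(-6))*(1/4880) = (((140 - 1) + 0)*(-6))*(1/4880) = ((139 + 0)*(-6))*(1/4880) = (139*(-6))*(1/4880) = -834*1/4880 = -417/2440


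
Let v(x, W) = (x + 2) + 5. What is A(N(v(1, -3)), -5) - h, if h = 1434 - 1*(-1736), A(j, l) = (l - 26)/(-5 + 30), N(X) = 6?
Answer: -79281/25 ≈ -3171.2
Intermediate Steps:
v(x, W) = 7 + x (v(x, W) = (2 + x) + 5 = 7 + x)
A(j, l) = -26/25 + l/25 (A(j, l) = (-26 + l)/25 = (-26 + l)*(1/25) = -26/25 + l/25)
h = 3170 (h = 1434 + 1736 = 3170)
A(N(v(1, -3)), -5) - h = (-26/25 + (1/25)*(-5)) - 1*3170 = (-26/25 - ⅕) - 3170 = -31/25 - 3170 = -79281/25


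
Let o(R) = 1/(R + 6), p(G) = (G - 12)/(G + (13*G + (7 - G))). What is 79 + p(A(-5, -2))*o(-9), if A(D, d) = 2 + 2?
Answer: 13991/177 ≈ 79.045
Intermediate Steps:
A(D, d) = 4
p(G) = (-12 + G)/(7 + 13*G) (p(G) = (-12 + G)/(G + (7 + 12*G)) = (-12 + G)/(7 + 13*G))
o(R) = 1/(6 + R)
79 + p(A(-5, -2))*o(-9) = 79 + ((-12 + 4)/(7 + 13*4))/(6 - 9) = 79 + (-8/(7 + 52))/(-3) = 79 + (-8/59)*(-1/3) = 79 + ((1/59)*(-8))*(-1/3) = 79 - 8/59*(-1/3) = 79 + 8/177 = 13991/177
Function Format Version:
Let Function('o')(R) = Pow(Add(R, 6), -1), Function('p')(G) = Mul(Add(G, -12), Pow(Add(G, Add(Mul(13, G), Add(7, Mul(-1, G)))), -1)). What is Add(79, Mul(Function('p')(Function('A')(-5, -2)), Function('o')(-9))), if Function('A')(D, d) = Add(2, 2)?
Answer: Rational(13991, 177) ≈ 79.045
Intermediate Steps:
Function('A')(D, d) = 4
Function('p')(G) = Mul(Pow(Add(7, Mul(13, G)), -1), Add(-12, G)) (Function('p')(G) = Mul(Add(-12, G), Pow(Add(G, Add(7, Mul(12, G))), -1)) = Mul(Add(-12, G), Pow(Add(7, Mul(13, G)), -1)) = Mul(Pow(Add(7, Mul(13, G)), -1), Add(-12, G)))
Function('o')(R) = Pow(Add(6, R), -1)
Add(79, Mul(Function('p')(Function('A')(-5, -2)), Function('o')(-9))) = Add(79, Mul(Mul(Pow(Add(7, Mul(13, 4)), -1), Add(-12, 4)), Pow(Add(6, -9), -1))) = Add(79, Mul(Mul(Pow(Add(7, 52), -1), -8), Pow(-3, -1))) = Add(79, Mul(Mul(Pow(59, -1), -8), Rational(-1, 3))) = Add(79, Mul(Mul(Rational(1, 59), -8), Rational(-1, 3))) = Add(79, Mul(Rational(-8, 59), Rational(-1, 3))) = Add(79, Rational(8, 177)) = Rational(13991, 177)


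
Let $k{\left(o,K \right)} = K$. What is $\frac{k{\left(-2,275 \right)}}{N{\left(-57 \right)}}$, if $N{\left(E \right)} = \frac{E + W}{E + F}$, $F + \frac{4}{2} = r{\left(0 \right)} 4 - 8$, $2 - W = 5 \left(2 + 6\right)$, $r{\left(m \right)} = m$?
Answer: $\frac{3685}{19} \approx 193.95$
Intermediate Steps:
$W = -38$ ($W = 2 - 5 \left(2 + 6\right) = 2 - 5 \cdot 8 = 2 - 40 = -38$)
$F = -10$ ($F = -2 + \left(0 \cdot 4 - 8\right) = -2 + \left(0 - 8\right) = -2 - 8 = -10$)
$N{\left(E \right)} = \frac{-38 + E}{-10 + E}$ ($N{\left(E \right)} = \frac{E - 38}{E - 10} = \frac{-38 + E}{-10 + E}$)
$\frac{k{\left(-2,275 \right)}}{N{\left(-57 \right)}} = \frac{275}{\frac{1}{-10 - 57} \left(-38 - 57\right)} = \frac{275}{\frac{1}{-67} \left(-95\right)} = \frac{275}{\left(- \frac{1}{67}\right) \left(-95\right)} = \frac{275}{\frac{95}{67}} = 275 \cdot \frac{67}{95} = \frac{3685}{19}$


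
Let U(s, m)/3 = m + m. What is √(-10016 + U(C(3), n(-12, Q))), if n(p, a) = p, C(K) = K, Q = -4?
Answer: 2*I*√2522 ≈ 100.44*I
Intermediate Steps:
U(s, m) = 6*m (U(s, m) = 3*(m + m) = 3*(2*m) = 6*m)
√(-10016 + U(C(3), n(-12, Q))) = √(-10016 + 6*(-12)) = √(-10016 - 72) = √(-10088) = 2*I*√2522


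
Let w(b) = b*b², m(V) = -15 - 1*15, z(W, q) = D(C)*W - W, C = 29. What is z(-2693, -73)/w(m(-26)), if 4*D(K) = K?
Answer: 2693/4320 ≈ 0.62338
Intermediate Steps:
D(K) = K/4
z(W, q) = 25*W/4 (z(W, q) = ((¼)*29)*W - W = 29*W/4 - W = 25*W/4)
m(V) = -30 (m(V) = -15 - 15 = -30)
w(b) = b³
z(-2693, -73)/w(m(-26)) = ((25/4)*(-2693))/((-30)³) = -67325/4/(-27000) = -67325/4*(-1/27000) = 2693/4320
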